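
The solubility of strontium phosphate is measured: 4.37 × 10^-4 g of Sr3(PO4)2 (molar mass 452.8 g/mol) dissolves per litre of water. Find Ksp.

Molar solubility s = (4.37 x 10^-4 g/L) / (452.8 g/mol) = 9.651 x 10^-7 M.
Sr3(PO4)2(s) <=> 3 Sr^2+(aq) + 2 PO4^3-(aq)
Let s = molar solubility. Then [Sr^2+] = 3s and [PO4^3-] = 2s.
Ksp = [Sr^2+]^3[PO4^3-]^2
So Ksp = (3s)^3 × (2s)^2 = 108s^5
With s = 9.651 x 10^-7: Ksp = 9.04 × 10^-29

Ksp ≈ 9.04e-29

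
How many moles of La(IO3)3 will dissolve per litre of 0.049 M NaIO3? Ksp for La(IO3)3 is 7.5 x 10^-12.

La(IO3)3(s) ⇌ La^3+(aq) + 3 IO3^-(aq)
Ksp = [La^3+][IO3^-]^3
Let s = moles of La(IO3)3 that dissolve per litre. [La^3+] = s, [IO3^-] = 0.049 + 3s ≈ 0.049 (common-ion effect: IO3^- is already 0.049 M).
Ksp ≈ s × (0.049)^3
s = 6.4 × 10^-8 M
Check: 3s = 1.9 × 10^-7 ≪ 0.049, so the approximation is valid.

6.4 x 10^-8 M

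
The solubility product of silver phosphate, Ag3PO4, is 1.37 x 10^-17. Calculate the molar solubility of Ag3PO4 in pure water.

Ag3PO4(s) ⇌ 3 Ag^+(aq) + PO4^3-(aq)
Ksp = [Ag^+]^3[PO4^3-]
For each mole of Ag3PO4 that dissolves: [Ag^+] = 3s, [PO4^3-] = s.
So Ksp = (3s)^3 × s = 27s^4
s = (1.37 x 10^-17 / 27)^(1/4) = 2.67 x 10^-5 M

2.67e-5 M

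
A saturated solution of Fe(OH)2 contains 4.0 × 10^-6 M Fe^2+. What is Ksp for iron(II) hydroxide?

Ksp ≈ 2.6 × 10^-16

Fe(OH)2(s) <=> Fe^2+ + 2 OH^-
Stoichiometry gives [OH^-] = (2/1)[Fe^2+] = 8.00 × 10^-6 M.
Ksp = [Fe^2+][OH^-]^2
Ksp = 4.0 × 10^-6 × (8.00 × 10^-6)^2 = 2.6 × 10^-16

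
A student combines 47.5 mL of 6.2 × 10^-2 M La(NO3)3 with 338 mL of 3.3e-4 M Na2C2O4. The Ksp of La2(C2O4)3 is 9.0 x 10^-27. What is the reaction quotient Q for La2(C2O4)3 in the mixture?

Q ≈ 1.4e-15

Total volume = 47.5 + 338 = 385.5 mL.
[La^3+] = 6.2 × 10^-2 × (47.5/385.5) = 7.64 × 10^-3 M
[C2O4^2-] = 3.3 × 10^-4 × (338/385.5) = 2.89 × 10^-4 M
La2(C2O4)3(s) ⇌ 2 La^3+(aq) + 3 C2O4^2-(aq), so Q = [La^3+]^2[C2O4^2-]^3
Q = (7.64 x 10^-3)^2(2.89 × 10^-4)^3 = 1.4 × 10^-15
Q > Ksp, so La2(C2O4)3 will precipitate.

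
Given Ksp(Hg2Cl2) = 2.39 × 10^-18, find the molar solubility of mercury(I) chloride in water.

Hg2Cl2(s) ⇌ Hg2^2+(aq) + 2 Cl^-(aq)
Ksp = [Hg2^2+][Cl^-]^2
With molar solubility s: [Hg2^2+] = s, [Cl^-] = 2s.
Substituting: Ksp = s(2s)^2 = 4s^3
Solving, s = (2.39 × 10^-18/4)^(1/3) = 8.42 x 10^-7 M

s ≈ 8.42 × 10^-7 M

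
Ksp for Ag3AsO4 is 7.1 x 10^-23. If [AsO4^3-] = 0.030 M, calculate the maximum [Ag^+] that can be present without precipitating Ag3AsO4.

1.3 × 10^-7 M

Ag3AsO4(s) <=> 3 Ag^+ + AsO4^3-
Ksp = [Ag^+]^3[AsO4^3-]
Precipitation begins when Q = Ksp. With [AsO4^3-] = 0.030 M:
7.1 x 10^-23 = (0.030) × [Ag^+]^3
[Ag^+] = (7.1 x 10^-23 / 3.0 × 10^-2)^(1/3) = 1.3 × 10^-7 M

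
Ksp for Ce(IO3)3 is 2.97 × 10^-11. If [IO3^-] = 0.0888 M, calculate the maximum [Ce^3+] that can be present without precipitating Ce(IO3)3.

Ce(IO3)3(s) ⇌ Ce^3+(aq) + 3 IO3^-(aq)
Ksp = [Ce^3+][IO3^-]^3
Precipitation begins when Q = Ksp. With [IO3^-] = 0.0888 M:
2.97 × 10^-11 = (0.0888)^3 × [Ce^3+]
[Ce^3+] = (2.97 × 10^-11 / 7.002 × 10^-4) = 4.24 × 10^-8 M

[Ce^3+] = 4.24 × 10^-8 M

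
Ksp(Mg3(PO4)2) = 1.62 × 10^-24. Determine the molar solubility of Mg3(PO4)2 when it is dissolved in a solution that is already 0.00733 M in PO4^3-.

Mg3(PO4)2(s) ⇌ 3 Mg^2+(aq) + 2 PO4^3-(aq)
Ksp = [Mg^2+]^3[PO4^3-]^2
If s mol/L dissolves here, [Mg^2+] = 3s, [PO4^3-] = 0.00733 + 2s ≈ 0.00733 (common-ion effect: PO4^3- is already 0.00733 M).
Ksp ≈ (3s)^3 × (0.00733)^2
s = 1.04 x 10^-7 M
Check: 2s = 2.1 x 10^-7 ≪ 0.00733, so the approximation is valid.

s = 1.04e-7 M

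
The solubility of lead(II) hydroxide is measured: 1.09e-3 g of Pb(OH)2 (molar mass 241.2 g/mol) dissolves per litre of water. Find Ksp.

Molar solubility s = (1.09 × 10^-3 g/L) / (241.2 g/mol) = 4.519 × 10^-6 M.
Pb(OH)2(s) <=> Pb^2+(aq) + 2 OH^-(aq)
With molar solubility s: [Pb^2+] = s, [OH^-] = 2s.
Ksp = [Pb^2+][OH^-]^2
Ksp = s(2s)^2 = 4s^3
With s = 4.519 × 10^-6: Ksp = 3.69 × 10^-16

Ksp = 3.69e-16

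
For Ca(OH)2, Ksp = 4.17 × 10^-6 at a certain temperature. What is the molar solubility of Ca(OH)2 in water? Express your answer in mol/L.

s ≈ 0.0101 M

Ca(OH)2(s) <=> Ca^2+(aq) + 2 OH^-(aq)
Ksp = [Ca^2+][OH^-]^2
For each mole of Ca(OH)2 that dissolves: [Ca^2+] = s, [OH^-] = 2s.
Ksp = s(2s)^2 = 4s^3
s^3 = 4.17 × 10^-6 / 4, so s = 1.01 × 10^-2 M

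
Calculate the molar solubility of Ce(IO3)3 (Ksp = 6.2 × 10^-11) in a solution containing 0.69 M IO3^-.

s = 1.9e-10 M

Ce(IO3)3(s) <=> Ce^3+ + 3 IO3^-
Ksp = [Ce^3+][IO3^-]^3
If s mol/L dissolves here, [Ce^3+] = s, [IO3^-] = 0.69 + 3s ≈ 0.69 (Ksp is small, so little additional dissolves).
Ksp ≈ s × (0.69)^3
s = 1.9 × 10^-10 M
Check: 3s = 5.7 × 10^-10 ≪ 0.69, so the approximation is valid.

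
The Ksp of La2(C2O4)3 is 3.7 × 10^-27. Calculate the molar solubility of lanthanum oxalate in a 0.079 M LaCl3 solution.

La2(C2O4)3(s) ⇌ 2 La^3+(aq) + 3 C2O4^2-(aq)
Ksp = [La^3+]^2[C2O4^2-]^3
Let s = moles of La2(C2O4)3 that dissolve per litre. [La^3+] = 0.079 + 2s ≈ 0.079, [C2O4^2-] = 3s (Ksp is small, so little additional dissolves).
Ksp ≈ (0.079)^2 × (3s)^3
s = 2.8 x 10^-9 M
Check: 2s = 5.6 × 10^-9 ≪ 0.079, so the approximation is valid.

2.8 × 10^-9 M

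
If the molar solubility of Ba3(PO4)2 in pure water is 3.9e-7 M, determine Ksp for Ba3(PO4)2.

Ba3(PO4)2(s) <=> 3 Ba^2+ + 2 PO4^3-
For each mole of Ba3(PO4)2 that dissolves: [Ba^2+] = 3s, [PO4^3-] = 2s.
Ksp = [Ba^2+]^3[PO4^3-]^2
Ksp = (3s)^3(2s)^2 = 108s^5
Ksp = 108 × (3.9 × 10^-7)^5 = 9.7 x 10^-31

Ksp = 9.7 × 10^-31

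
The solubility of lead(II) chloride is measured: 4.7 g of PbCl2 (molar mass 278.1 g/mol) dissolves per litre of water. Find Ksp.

1.9 × 10^-5

Molar solubility s = (4.7 g/L) / (278.1 g/mol) = 1.69 x 10^-2 M.
PbCl2(s) <=> Pb^2+ + 2 Cl^-
Let s = molar solubility. Then [Pb^2+] = s and [Cl^-] = 2s.
Ksp = [Pb^2+][Cl^-]^2
Substituting: Ksp = s(2s)^2 = 4s^3
With s = 1.69 × 10^-2: Ksp = 1.9 × 10^-5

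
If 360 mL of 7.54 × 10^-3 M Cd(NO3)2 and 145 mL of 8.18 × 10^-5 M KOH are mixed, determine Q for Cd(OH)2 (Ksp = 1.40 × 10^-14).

Q ≈ 2.97 × 10^-12

Total volume = 360 + 145 = 505 mL.
[Cd^2+] = 7.54 x 10^-3 × (360/505) = 5.375 x 10^-3 M
[OH^-] = 8.18 × 10^-5 × (145/505) = 2.349 x 10^-5 M
Cd(OH)2(s) ⇌ Cd^2+(aq) + 2 OH^-(aq), so Q = [Cd^2+][OH^-]^2
Q = (5.375 × 10^-3)(2.349 x 10^-5)^2 = 2.97 × 10^-12
Q > Ksp, so Cd(OH)2 will precipitate.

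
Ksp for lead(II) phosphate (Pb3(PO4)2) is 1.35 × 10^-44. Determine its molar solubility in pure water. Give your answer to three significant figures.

Pb3(PO4)2(s) <=> 3 Pb^2+(aq) + 2 PO4^3-(aq)
Ksp = [Pb^2+]^3[PO4^3-]^2
Let s = molar solubility. Then [Pb^2+] = 3s and [PO4^3-] = 2s.
Substituting: Ksp = (3s)^3(2s)^2 = 108s^5
s = (1.35 × 10^-44 / 108)^(1/5) = 6.60 x 10^-10 M

6.60 × 10^-10 M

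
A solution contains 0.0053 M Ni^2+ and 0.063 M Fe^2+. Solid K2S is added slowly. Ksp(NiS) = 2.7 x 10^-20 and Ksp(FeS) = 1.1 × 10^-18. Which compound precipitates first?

NiS

Precipitation of each salt starts when its ion product equals its Ksp.
For NiS: 2.7 x 10^-20 = 0.0053 × [S^2-]  ⇒  [S^2-] = 5.1 x 10^-18 M.
For FeS: 1.1 × 10^-18 = 0.063 × [S^2-]  ⇒  [S^2-] = 1.7 × 10^-17 M.
The salt with the lower threshold [S^2-] precipitates first: NiS.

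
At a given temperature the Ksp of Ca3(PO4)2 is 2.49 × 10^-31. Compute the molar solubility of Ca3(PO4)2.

s ≈ 2.97 × 10^-7 M

Ca3(PO4)2(s) <=> 3 Ca^2+(aq) + 2 PO4^3-(aq)
Ksp = [Ca^2+]^3[PO4^3-]^2
Let s = molar solubility. Then [Ca^2+] = 3s and [PO4^3-] = 2s.
So Ksp = (3s)^3 × (2s)^2 = 108s^5
s^5 = 2.49 × 10^-31 / 108, so s = 2.97 × 10^-7 M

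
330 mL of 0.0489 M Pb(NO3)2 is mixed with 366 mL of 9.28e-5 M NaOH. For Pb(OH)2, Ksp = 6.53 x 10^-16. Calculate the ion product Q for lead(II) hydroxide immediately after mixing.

5.52 × 10^-11

Total volume = 330 + 366 = 696 mL.
[Pb^2+] = 4.89 x 10^-2 × (330/696) = 2.319 x 10^-2 M
[OH^-] = 9.28 × 10^-5 × (366/696) = 4.880 × 10^-5 M
Pb(OH)2(s) ⇌ Pb^2+(aq) + 2 OH^-(aq), so Q = [Pb^2+][OH^-]^2
Q = (2.319 x 10^-2)(4.880 × 10^-5)^2 = 5.52 x 10^-11
Q > Ksp, so Pb(OH)2 will precipitate.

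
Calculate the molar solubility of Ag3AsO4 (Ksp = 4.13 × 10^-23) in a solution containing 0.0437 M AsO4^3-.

s ≈ 3.27 × 10^-8 M

Ag3AsO4(s) <=> 3 Ag^+(aq) + AsO4^3-(aq)
Ksp = [Ag^+]^3[AsO4^3-]
If s mol/L dissolves here, [Ag^+] = 3s, [AsO4^3-] = 0.0437 + s ≈ 0.0437 (Ksp is small, so little additional dissolves).
Ksp ≈ (3s)^3 × 0.0437
s = 3.27 × 10^-8 M
Check: s = 3.3 × 10^-8 ≪ 0.0437, so the approximation is valid.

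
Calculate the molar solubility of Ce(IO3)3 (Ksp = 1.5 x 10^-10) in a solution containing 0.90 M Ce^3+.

Ce(IO3)3(s) ⇌ Ce^3+ + 3 IO3^-
Ksp = [Ce^3+][IO3^-]^3
Let s be the molar solubility in this solution. [Ce^3+] = 0.90 + s ≈ 0.90, [IO3^-] = 3s (common-ion effect: Ce^3+ is already 0.90 M).
Ksp ≈ 0.90 × (3s)^3
s = 1.8 × 10^-4 M
Check: s = 1.8 × 10^-4 ≪ 0.90, so the approximation is valid.

1.8 × 10^-4 M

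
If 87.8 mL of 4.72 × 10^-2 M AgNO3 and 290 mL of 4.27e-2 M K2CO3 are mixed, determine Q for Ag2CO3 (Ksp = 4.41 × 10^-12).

Total volume = 87.8 + 290 = 377.8 mL.
[Ag^+] = 4.72 × 10^-2 × (87.8/377.8) = 1.097 x 10^-2 M
[CO3^2-] = 4.27 × 10^-2 × (290/377.8) = 3.278 × 10^-2 M
Ag2CO3(s) ⇌ 2 Ag^+ + CO3^2-, so Q = [Ag^+]^2[CO3^2-]
Q = (1.097 × 10^-2)^2(3.278 × 10^-2) = 3.94 x 10^-6
Q > Ksp, so Ag2CO3 will precipitate.

Q ≈ 3.94 x 10^-6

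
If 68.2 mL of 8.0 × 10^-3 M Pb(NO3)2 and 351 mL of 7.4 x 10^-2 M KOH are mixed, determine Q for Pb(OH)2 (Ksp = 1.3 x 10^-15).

Total volume = 68.2 + 351 = 419.2 mL.
[Pb^2+] = 8.0 × 10^-3 × (68.2/419.2) = 1.30 x 10^-3 M
[OH^-] = 7.4 x 10^-2 × (351/419.2) = 6.20 x 10^-2 M
Pb(OH)2(s) ⇌ Pb^2+ + 2 OH^-, so Q = [Pb^2+][OH^-]^2
Q = (1.30 × 10^-3)(6.20 × 10^-2)^2 = 5.0 × 10^-6
Q > Ksp, so Pb(OH)2 will precipitate.

Q ≈ 5.0 × 10^-6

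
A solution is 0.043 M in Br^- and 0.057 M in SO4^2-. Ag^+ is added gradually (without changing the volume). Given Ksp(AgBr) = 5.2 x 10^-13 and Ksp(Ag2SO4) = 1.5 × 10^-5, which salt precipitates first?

Each salt begins to precipitate when Q = Ksp, i.e. when [Ag^+] reaches its threshold.
For AgBr: 5.2 x 10^-13 = 0.043 × [Ag^+]  ⇒  [Ag^+] = 1.2 × 10^-11 M.
For Ag2SO4: 1.5 × 10^-5 = 0.057 × [Ag^+]^2  ⇒  [Ag^+] = 1.6 × 10^-2 M.
The salt with the lower threshold [Ag^+] precipitates first: AgBr.

AgBr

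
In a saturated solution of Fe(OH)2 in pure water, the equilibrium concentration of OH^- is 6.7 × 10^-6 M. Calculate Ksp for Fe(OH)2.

Fe(OH)2(s) <=> Fe^2+ + 2 OH^-
Stoichiometry gives [Fe^2+] = (1/2)[OH^-] = 3.35 × 10^-6 M.
Ksp = [Fe^2+][OH^-]^2
Ksp = 3.35 × 10^-6 × (6.7 × 10^-6)^2 = 1.5 × 10^-16

Ksp ≈ 1.5e-16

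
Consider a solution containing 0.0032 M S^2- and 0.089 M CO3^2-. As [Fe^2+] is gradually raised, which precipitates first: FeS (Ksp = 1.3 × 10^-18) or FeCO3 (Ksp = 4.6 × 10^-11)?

FeS

Each salt begins to precipitate when Q = Ksp, i.e. when [Fe^2+] reaches its threshold.
For FeS: 1.3 × 10^-18 = 0.0032 × [Fe^2+]  ⇒  [Fe^2+] = 4.1 x 10^-16 M.
For FeCO3: 4.6 × 10^-11 = 0.089 × [Fe^2+]  ⇒  [Fe^2+] = 5.2 × 10^-10 M.
The salt with the lower threshold [Fe^2+] precipitates first: FeS.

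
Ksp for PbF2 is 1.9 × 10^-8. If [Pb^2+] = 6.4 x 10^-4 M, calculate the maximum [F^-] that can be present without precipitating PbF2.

[F^-] = 5.4 × 10^-3 M

PbF2(s) ⇌ Pb^2+ + 2 F^-
Ksp = [Pb^2+][F^-]^2
Precipitation begins when Q = Ksp. With [Pb^2+] = 6.4 x 10^-4 M:
1.9 × 10^-8 = (6.4 x 10^-4) × [F^-]^2
[F^-] = (1.9 × 10^-8 / 6.4 x 10^-4)^(1/2) = 5.4 × 10^-3 M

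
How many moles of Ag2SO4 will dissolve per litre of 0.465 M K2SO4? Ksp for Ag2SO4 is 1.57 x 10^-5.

Ag2SO4(s) ⇌ 2 Ag^+ + SO4^2-
Ksp = [Ag^+]^2[SO4^2-]
Let s = moles of Ag2SO4 that dissolve per litre. [Ag^+] = 2s, [SO4^2-] = 0.465 + s ≈ 0.465 (Ksp is small, so little additional dissolves).
Ksp ≈ (2s)^2 × 0.465
s = 2.91 x 10^-3 M
Check: s = 2.9 x 10^-3 ≪ 0.465, so the approximation is valid.

s = 2.91 × 10^-3 M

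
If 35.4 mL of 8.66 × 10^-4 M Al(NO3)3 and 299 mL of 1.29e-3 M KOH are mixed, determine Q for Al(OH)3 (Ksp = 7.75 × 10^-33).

Total volume = 35.4 + 299 = 334.4 mL.
[Al^3+] = 8.66 × 10^-4 × (35.4/334.4) = 9.168 × 10^-5 M
[OH^-] = 1.29 x 10^-3 × (299/334.4) = 1.153 × 10^-3 M
Al(OH)3(s) <=> Al^3+ + 3 OH^-, so Q = [Al^3+][OH^-]^3
Q = (9.168 × 10^-5)(1.153 × 10^-3)^3 = 1.41 × 10^-13
Q > Ksp, so Al(OH)3 will precipitate.

1.41e-13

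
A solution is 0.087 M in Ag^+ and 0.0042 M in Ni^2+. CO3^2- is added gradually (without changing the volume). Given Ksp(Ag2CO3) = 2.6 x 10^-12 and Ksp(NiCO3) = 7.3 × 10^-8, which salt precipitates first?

Ag2CO3

Precipitation of each salt starts when its ion product equals its Ksp.
For Ag2CO3: 2.6 x 10^-12 = (0.087)^2 × [CO3^2-]  ⇒  [CO3^2-] = 3.4 × 10^-10 M.
For NiCO3: 7.3 × 10^-8 = 0.0042 × [CO3^2-]  ⇒  [CO3^2-] = 1.7 x 10^-5 M.
The salt with the lower threshold [CO3^2-] precipitates first: Ag2CO3.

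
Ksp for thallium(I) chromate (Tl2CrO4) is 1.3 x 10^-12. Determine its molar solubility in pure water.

Tl2CrO4(s) ⇌ 2 Tl^+ + CrO4^2-
Ksp = [Tl^+]^2[CrO4^2-]
If s mol/L of Tl2CrO4 dissolves, [Tl^+] = 2s and [CrO4^2-] = s.
Substituting: Ksp = (2s)^2s = 4s^3
Solving, s = (1.3 x 10^-12/4)^(1/3) = 6.9 × 10^-5 M

s = 6.9e-5 M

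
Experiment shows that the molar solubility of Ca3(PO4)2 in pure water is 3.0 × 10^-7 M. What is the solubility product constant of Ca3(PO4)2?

Ksp = 2.6e-31

Ca3(PO4)2(s) ⇌ 3 Ca^2+(aq) + 2 PO4^3-(aq)
With molar solubility s: [Ca^2+] = 3s, [PO4^3-] = 2s.
Ksp = [Ca^2+]^3[PO4^3-]^2
So Ksp = (3s)^3 × (2s)^2 = 108s^5
Ksp = 108 × (3.0 × 10^-7)^5 = 2.6 x 10^-31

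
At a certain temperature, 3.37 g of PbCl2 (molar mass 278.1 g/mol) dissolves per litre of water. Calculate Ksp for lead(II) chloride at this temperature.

Molar solubility s = (3.37 g/L) / (278.1 g/mol) = 1.212 x 10^-2 M.
PbCl2(s) ⇌ Pb^2+(aq) + 2 Cl^-(aq)
Let s = molar solubility. Then [Pb^2+] = s and [Cl^-] = 2s.
Ksp = [Pb^2+][Cl^-]^2
So Ksp = s × (2s)^2 = 4s^3
With s = 1.212 × 10^-2: Ksp = 7.12 x 10^-6

Ksp = 7.12e-6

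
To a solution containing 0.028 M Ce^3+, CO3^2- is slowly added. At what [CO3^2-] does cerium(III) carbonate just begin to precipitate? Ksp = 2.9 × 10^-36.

Ce2(CO3)3(s) <=> 2 Ce^3+(aq) + 3 CO3^2-(aq)
Ksp = [Ce^3+]^2[CO3^2-]^3
Precipitation begins when Q = Ksp. With [Ce^3+] = 0.028 M:
2.9 × 10^-36 = (0.028)^2 × [CO3^2-]^3
[CO3^2-] = (2.9 × 10^-36 / 7.84 × 10^-4)^(1/3) = 1.5 x 10^-11 M

[CO3^2-] = 1.5e-11 M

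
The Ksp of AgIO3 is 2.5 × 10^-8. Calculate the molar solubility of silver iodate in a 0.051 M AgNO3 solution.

AgIO3(s) <=> Ag^+(aq) + IO3^-(aq)
Ksp = [Ag^+][IO3^-]
Let s = moles of AgIO3 that dissolve per litre. [Ag^+] = 0.051 + s ≈ 0.051, [IO3^-] = s (Ksp is small, so little additional dissolves).
Ksp ≈ 0.051 × s
s = 4.9 × 10^-7 M
Check: s = 4.9 × 10^-7 ≪ 0.051, so the approximation is valid.

s = 4.9 x 10^-7 M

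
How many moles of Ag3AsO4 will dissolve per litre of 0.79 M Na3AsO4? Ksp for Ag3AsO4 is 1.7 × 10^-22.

s ≈ 2.0e-8 M

Ag3AsO4(s) ⇌ 3 Ag^+(aq) + AsO4^3-(aq)
Ksp = [Ag^+]^3[AsO4^3-]
Let s be the molar solubility in this solution. [Ag^+] = 3s, [AsO4^3-] = 0.79 + s ≈ 0.79 (common-ion effect: AsO4^3- is already 0.79 M).
Ksp ≈ (3s)^3 × 0.79
s = 2.0 × 10^-8 M
Check: s = 2.0 × 10^-8 ≪ 0.79, so the approximation is valid.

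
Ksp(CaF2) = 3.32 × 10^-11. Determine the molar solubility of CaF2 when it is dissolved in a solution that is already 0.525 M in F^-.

CaF2(s) <=> Ca^2+(aq) + 2 F^-(aq)
Ksp = [Ca^2+][F^-]^2
Let s = moles of CaF2 that dissolve per litre. [Ca^2+] = s, [F^-] = 0.525 + 2s ≈ 0.525 (common-ion effect: F^- is already 0.525 M).
Ksp ≈ s × (0.525)^2
s = 1.20 × 10^-10 M
Check: 2s = 2.4 x 10^-10 ≪ 0.525, so the approximation is valid.

s = 1.20 × 10^-10 M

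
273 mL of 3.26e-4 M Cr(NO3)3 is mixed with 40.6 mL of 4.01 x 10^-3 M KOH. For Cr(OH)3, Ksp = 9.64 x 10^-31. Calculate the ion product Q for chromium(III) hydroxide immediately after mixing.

Total volume = 273 + 40.6 = 313.6 mL.
[Cr^3+] = 3.26 × 10^-4 × (273/313.6) = 2.838 × 10^-4 M
[OH^-] = 4.01 × 10^-3 × (40.6/313.6) = 5.192 x 10^-4 M
Cr(OH)3(s) ⇌ Cr^3+(aq) + 3 OH^-(aq), so Q = [Cr^3+][OH^-]^3
Q = (2.838 x 10^-4)(5.192 x 10^-4)^3 = 3.97 x 10^-14
Q > Ksp, so Cr(OH)3 will precipitate.

Q = 3.97e-14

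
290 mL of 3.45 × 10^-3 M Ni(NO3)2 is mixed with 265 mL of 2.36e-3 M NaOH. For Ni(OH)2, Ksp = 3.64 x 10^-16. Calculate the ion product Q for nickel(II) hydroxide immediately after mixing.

Total volume = 290 + 265 = 555 mL.
[Ni^2+] = 3.45 × 10^-3 × (290/555) = 1.803 × 10^-3 M
[OH^-] = 2.36 × 10^-3 × (265/555) = 1.127 × 10^-3 M
Ni(OH)2(s) ⇌ Ni^2+ + 2 OH^-, so Q = [Ni^2+][OH^-]^2
Q = (1.803 x 10^-3)(1.127 x 10^-3)^2 = 2.29 x 10^-9
Q > Ksp, so Ni(OH)2 will precipitate.

Q ≈ 2.29 x 10^-9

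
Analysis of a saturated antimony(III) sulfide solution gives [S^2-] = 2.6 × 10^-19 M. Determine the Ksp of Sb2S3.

Sb2S3(s) <=> 2 Sb^3+ + 3 S^2-
Stoichiometry gives [Sb^3+] = (2/3)[S^2-] = 1.73 x 10^-19 M.
Ksp = [Sb^3+]^2[S^2-]^3
Ksp = (1.73 × 10^-19)^2 × (2.6 × 10^-19)^3 = 5.3 x 10^-94

Ksp ≈ 5.3 × 10^-94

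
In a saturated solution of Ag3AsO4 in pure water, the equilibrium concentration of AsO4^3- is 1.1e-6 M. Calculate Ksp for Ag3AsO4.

Ag3AsO4(s) ⇌ 3 Ag^+(aq) + AsO4^3-(aq)
Stoichiometry gives [Ag^+] = (3/1)[AsO4^3-] = 3.30 x 10^-6 M.
Ksp = [Ag^+]^3[AsO4^3-]
Ksp = (3.30 × 10^-6)^3 × 1.1 × 10^-6 = 4.0 x 10^-23

Ksp ≈ 4.0e-23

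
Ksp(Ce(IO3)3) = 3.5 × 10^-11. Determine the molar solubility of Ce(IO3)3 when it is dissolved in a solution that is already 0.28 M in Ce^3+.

s ≈ 1.7 x 10^-4 M

Ce(IO3)3(s) ⇌ Ce^3+ + 3 IO3^-
Ksp = [Ce^3+][IO3^-]^3
Let s = moles of Ce(IO3)3 that dissolve per litre. [Ce^3+] = 0.28 + s ≈ 0.28, [IO3^-] = 3s (common-ion effect: Ce^3+ is already 0.28 M).
Ksp ≈ 0.28 × (3s)^3
s = 1.7 x 10^-4 M
Check: s = 1.7 × 10^-4 ≪ 0.28, so the approximation is valid.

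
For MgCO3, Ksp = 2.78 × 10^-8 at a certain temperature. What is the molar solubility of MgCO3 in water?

MgCO3(s) ⇌ Mg^2+(aq) + CO3^2-(aq)
Ksp = [Mg^2+][CO3^2-]
If s mol/L of MgCO3 dissolves, [Mg^2+] = s and [CO3^2-] = s.
Ksp = s × s = s^2
s = (2.78 × 10^-8)^(1/2) = 1.67 × 10^-4 M

s ≈ 1.67 × 10^-4 M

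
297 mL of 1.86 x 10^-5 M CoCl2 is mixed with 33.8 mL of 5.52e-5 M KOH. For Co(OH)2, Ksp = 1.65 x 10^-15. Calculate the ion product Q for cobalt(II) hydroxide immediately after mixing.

5.31 × 10^-16

Total volume = 297 + 33.8 = 330.8 mL.
[Co^2+] = 1.86 x 10^-5 × (297/330.8) = 1.670 × 10^-5 M
[OH^-] = 5.52 × 10^-5 × (33.8/330.8) = 5.640 × 10^-6 M
Co(OH)2(s) ⇌ Co^2+(aq) + 2 OH^-(aq), so Q = [Co^2+][OH^-]^2
Q = (1.670 × 10^-5)(5.640 × 10^-6)^2 = 5.31 × 10^-16
Q < Ksp, so no precipitate of Co(OH)2 forms.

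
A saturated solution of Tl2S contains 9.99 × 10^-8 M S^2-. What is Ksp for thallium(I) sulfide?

Ksp = 3.99 x 10^-21

Tl2S(s) ⇌ 2 Tl^+ + S^2-
Stoichiometry gives [Tl^+] = (2/1)[S^2-] = 1.998 × 10^-7 M.
Ksp = [Tl^+]^2[S^2-]
Ksp = (1.998 x 10^-7)^2 × 9.99 × 10^-8 = 3.99 x 10^-21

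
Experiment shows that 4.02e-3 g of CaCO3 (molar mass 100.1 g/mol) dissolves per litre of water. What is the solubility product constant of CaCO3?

Molar solubility s = (4.02 x 10^-3 g/L) / (100.1 g/mol) = 4.016 × 10^-5 M.
CaCO3(s) ⇌ Ca^2+(aq) + CO3^2-(aq)
Let s = molar solubility. Then [Ca^2+] = s and [CO3^2-] = s.
Ksp = [Ca^2+][CO3^2-]
Ksp = s^2
Ksp = (4.016 × 10^-5)^2 = 1.61 x 10^-9

Ksp ≈ 1.61e-9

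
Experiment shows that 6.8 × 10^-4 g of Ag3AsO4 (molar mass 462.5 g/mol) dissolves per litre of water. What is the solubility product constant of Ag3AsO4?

Ksp = 1.3 × 10^-22

Molar solubility s = (6.8 × 10^-4 g/L) / (462.5 g/mol) = 1.47 × 10^-6 M.
Ag3AsO4(s) ⇌ 3 Ag^+(aq) + AsO4^3-(aq)
With molar solubility s: [Ag^+] = 3s, [AsO4^3-] = s.
Ksp = [Ag^+]^3[AsO4^3-]
Substituting: Ksp = (3s)^3s = 27s^4
Ksp = 27 × (1.47 × 10^-6)^4 = 1.3 × 10^-22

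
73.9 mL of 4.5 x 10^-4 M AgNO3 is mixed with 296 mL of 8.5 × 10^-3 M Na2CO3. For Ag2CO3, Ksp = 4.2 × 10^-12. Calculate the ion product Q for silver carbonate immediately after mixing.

Q ≈ 5.5e-11

Total volume = 73.9 + 296 = 369.9 mL.
[Ag^+] = 4.5 x 10^-4 × (73.9/369.9) = 8.99 x 10^-5 M
[CO3^2-] = 8.5 x 10^-3 × (296/369.9) = 6.80 × 10^-3 M
Ag2CO3(s) <=> 2 Ag^+(aq) + CO3^2-(aq), so Q = [Ag^+]^2[CO3^2-]
Q = (8.99 × 10^-5)^2(6.80 × 10^-3) = 5.5 × 10^-11
Q > Ksp, so Ag2CO3 will precipitate.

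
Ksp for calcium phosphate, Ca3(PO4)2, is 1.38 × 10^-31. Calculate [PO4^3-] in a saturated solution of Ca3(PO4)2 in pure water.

Ca3(PO4)2(s) ⇌ 3 Ca^2+(aq) + 2 PO4^3-(aq)
Ksp = [Ca^2+]^3[PO4^3-]^2
Let s = molar solubility. Then [Ca^2+] = 3s and [PO4^3-] = 2s.
Ksp = (3s)^3(2s)^2 = 108s^5
Solving, s = (1.38 × 10^-31/108)^(1/5) = 2.638 × 10^-7 M
[PO4^3-] = 2s = 5.28 x 10^-7 M

[PO4^3-] = 5.28e-7 M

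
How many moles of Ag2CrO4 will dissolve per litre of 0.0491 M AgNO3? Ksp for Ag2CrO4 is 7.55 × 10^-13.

s = 3.13e-10 M

Ag2CrO4(s) ⇌ 2 Ag^+ + CrO4^2-
Ksp = [Ag^+]^2[CrO4^2-]
Let s be the molar solubility in this solution. [Ag^+] = 0.0491 + 2s ≈ 0.0491, [CrO4^2-] = s (Ksp is small, so little additional dissolves).
Ksp ≈ (0.0491)^2 × s
s = 3.13 × 10^-10 M
Check: 2s = 6.3 x 10^-10 ≪ 0.0491, so the approximation is valid.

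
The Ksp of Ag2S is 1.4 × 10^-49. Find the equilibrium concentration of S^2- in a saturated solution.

Ag2S(s) <=> 2 Ag^+(aq) + S^2-(aq)
Ksp = [Ag^+]^2[S^2-]
With molar solubility s: [Ag^+] = 2s, [S^2-] = s.
So Ksp = (2s)^2 × s = 4s^3
s = (1.4 × 10^-49 / 4)^(1/3) = 3.27 × 10^-17 M
[S^2-] = s = 3.3 x 10^-17 M

[S^2-] ≈ 3.3 x 10^-17 M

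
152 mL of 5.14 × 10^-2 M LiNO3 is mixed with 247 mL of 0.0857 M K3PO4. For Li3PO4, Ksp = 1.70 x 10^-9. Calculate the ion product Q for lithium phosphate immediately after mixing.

Q = 3.98 × 10^-7

Total volume = 152 + 247 = 399 mL.
[Li^+] = 5.14 × 10^-2 × (152/399) = 1.958 × 10^-2 M
[PO4^3-] = 8.57 × 10^-2 × (247/399) = 5.305 × 10^-2 M
Li3PO4(s) ⇌ 3 Li^+ + PO4^3-, so Q = [Li^+]^3[PO4^3-]
Q = (1.958 x 10^-2)^3(5.305 x 10^-2) = 3.98 x 10^-7
Q > Ksp, so Li3PO4 will precipitate.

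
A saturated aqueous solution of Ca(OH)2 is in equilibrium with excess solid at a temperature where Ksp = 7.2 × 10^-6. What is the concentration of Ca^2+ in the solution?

Ca(OH)2(s) ⇌ Ca^2+(aq) + 2 OH^-(aq)
Ksp = [Ca^2+][OH^-]^2
For each mole of Ca(OH)2 that dissolves: [Ca^2+] = s, [OH^-] = 2s.
So Ksp = s × (2s)^2 = 4s^3
s = (7.2 × 10^-6 / 4)^(1/3) = 1.22 x 10^-2 M
[Ca^2+] = s = 1.2 x 10^-2 M

1.2 × 10^-2 M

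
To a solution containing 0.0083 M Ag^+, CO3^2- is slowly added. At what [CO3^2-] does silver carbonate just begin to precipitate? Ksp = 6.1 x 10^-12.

8.9 × 10^-8 M

Ag2CO3(s) ⇌ 2 Ag^+(aq) + CO3^2-(aq)
Ksp = [Ag^+]^2[CO3^2-]
Precipitation begins when Q = Ksp. With [Ag^+] = 0.0083 M:
6.1 x 10^-12 = (0.0083)^2 × [CO3^2-]
[CO3^2-] = (6.1 x 10^-12 / 6.89 × 10^-5) = 8.9 × 10^-8 M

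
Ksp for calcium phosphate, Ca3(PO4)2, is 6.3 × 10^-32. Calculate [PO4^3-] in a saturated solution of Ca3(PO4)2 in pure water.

Ca3(PO4)2(s) <=> 3 Ca^2+ + 2 PO4^3-
Ksp = [Ca^2+]^3[PO4^3-]^2
If s mol/L of Ca3(PO4)2 dissolves, [Ca^2+] = 3s and [PO4^3-] = 2s.
Ksp = (3s)^3(2s)^2 = 108s^5
s = (6.3 × 10^-32 / 108)^(1/5) = 2.26 × 10^-7 M
[PO4^3-] = 2s = 4.5 × 10^-7 M

4.5 x 10^-7 M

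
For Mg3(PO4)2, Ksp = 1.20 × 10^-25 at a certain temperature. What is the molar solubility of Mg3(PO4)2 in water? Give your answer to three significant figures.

s ≈ 4.07 × 10^-6 M

Mg3(PO4)2(s) ⇌ 3 Mg^2+(aq) + 2 PO4^3-(aq)
Ksp = [Mg^2+]^3[PO4^3-]^2
With molar solubility s: [Mg^2+] = 3s, [PO4^3-] = 2s.
Ksp = (3s)^3(2s)^2 = 108s^5
Solving, s = (1.20 × 10^-25/108)^(1/5) = 4.07 × 10^-6 M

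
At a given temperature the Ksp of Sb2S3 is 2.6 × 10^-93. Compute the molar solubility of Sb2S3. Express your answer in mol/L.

s = 1.2 × 10^-19 M

Sb2S3(s) ⇌ 2 Sb^3+ + 3 S^2-
Ksp = [Sb^3+]^2[S^2-]^3
Let s = molar solubility. Then [Sb^3+] = 2s and [S^2-] = 3s.
Ksp = (2s)^2(3s)^3 = 108s^5
s^5 = 2.6 × 10^-93 / 108, so s = 1.2 × 10^-19 M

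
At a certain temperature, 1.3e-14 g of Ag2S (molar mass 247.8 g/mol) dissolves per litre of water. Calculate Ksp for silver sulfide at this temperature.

Molar solubility s = (1.3 × 10^-14 g/L) / (247.8 g/mol) = 5.25 x 10^-17 M.
Ag2S(s) ⇌ 2 Ag^+(aq) + S^2-(aq)
Let s = molar solubility. Then [Ag^+] = 2s and [S^2-] = s.
Ksp = [Ag^+]^2[S^2-]
Substituting: Ksp = (2s)^2s = 4s^3
Ksp = 4 × (5.25 x 10^-17)^3 = 5.8 × 10^-49

Ksp = 5.8 × 10^-49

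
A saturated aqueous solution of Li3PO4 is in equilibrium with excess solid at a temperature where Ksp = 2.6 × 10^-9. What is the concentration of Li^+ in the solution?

9.4e-3 M

Li3PO4(s) <=> 3 Li^+ + PO4^3-
Ksp = [Li^+]^3[PO4^3-]
For each mole of Li3PO4 that dissolves: [Li^+] = 3s, [PO4^3-] = s.
Ksp = (3s)^3s = 27s^4
Solving, s = (2.6 × 10^-9/27)^(1/4) = 3.13 × 10^-3 M
[Li^+] = 3s = 9.4 × 10^-3 M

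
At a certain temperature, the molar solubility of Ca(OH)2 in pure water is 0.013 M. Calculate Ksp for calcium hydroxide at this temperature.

8.8e-6

Ca(OH)2(s) <=> Ca^2+(aq) + 2 OH^-(aq)
Let s = molar solubility. Then [Ca^2+] = s and [OH^-] = 2s.
Ksp = [Ca^2+][OH^-]^2
Ksp = s(2s)^2 = 4s^3
With s = 1.3 x 10^-2: Ksp = 8.8 x 10^-6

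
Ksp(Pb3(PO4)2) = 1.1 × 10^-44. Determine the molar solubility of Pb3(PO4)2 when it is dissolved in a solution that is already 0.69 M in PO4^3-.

s = 9.5e-16 M

Pb3(PO4)2(s) <=> 3 Pb^2+ + 2 PO4^3-
Ksp = [Pb^2+]^3[PO4^3-]^2
If s mol/L dissolves here, [Pb^2+] = 3s, [PO4^3-] = 0.69 + 2s ≈ 0.69 (since the PO4^3- already present dominates).
Ksp ≈ (3s)^3 × (0.69)^2
s = 9.5 × 10^-16 M
Check: 2s = 1.9 × 10^-15 ≪ 0.69, so the approximation is valid.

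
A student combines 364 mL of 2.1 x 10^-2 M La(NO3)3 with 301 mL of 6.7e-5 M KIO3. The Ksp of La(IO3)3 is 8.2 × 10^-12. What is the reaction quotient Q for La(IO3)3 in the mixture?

Total volume = 364 + 301 = 665 mL.
[La^3+] = 2.1 × 10^-2 × (364/665) = 1.15 × 10^-2 M
[IO3^-] = 6.7 x 10^-5 × (301/665) = 3.03 × 10^-5 M
La(IO3)3(s) ⇌ La^3+ + 3 IO3^-, so Q = [La^3+][IO3^-]^3
Q = (1.15 × 10^-2)(3.03 x 10^-5)^3 = 3.2 x 10^-16
Q < Ksp, so no precipitate of La(IO3)3 forms.

Q = 3.2 x 10^-16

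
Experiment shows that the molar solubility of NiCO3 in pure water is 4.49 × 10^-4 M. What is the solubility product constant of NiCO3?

Ksp ≈ 2.02e-7

NiCO3(s) ⇌ Ni^2+(aq) + CO3^2-(aq)
If s mol/L of NiCO3 dissolves, [Ni^2+] = s and [CO3^2-] = s.
Ksp = [Ni^2+][CO3^2-]
Ksp = (s)(s) = s^2
With s = 4.49 × 10^-4: Ksp = 2.02 × 10^-7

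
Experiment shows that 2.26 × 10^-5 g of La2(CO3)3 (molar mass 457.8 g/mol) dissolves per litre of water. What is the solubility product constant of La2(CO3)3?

Ksp = 3.17 x 10^-35

Molar solubility s = (2.26 x 10^-5 g/L) / (457.8 g/mol) = 4.937 x 10^-8 M.
La2(CO3)3(s) <=> 2 La^3+ + 3 CO3^2-
If s mol/L of La2(CO3)3 dissolves, [La^3+] = 2s and [CO3^2-] = 3s.
Ksp = [La^3+]^2[CO3^2-]^3
Ksp = (2s)^2(3s)^3 = 108s^5
With s = 4.937 × 10^-8: Ksp = 3.17 × 10^-35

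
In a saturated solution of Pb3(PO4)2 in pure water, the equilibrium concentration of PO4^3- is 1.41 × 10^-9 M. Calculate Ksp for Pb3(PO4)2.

1.88e-44

Pb3(PO4)2(s) <=> 3 Pb^2+ + 2 PO4^3-
Stoichiometry gives [Pb^2+] = (3/2)[PO4^3-] = 2.115 × 10^-9 M.
Ksp = [Pb^2+]^3[PO4^3-]^2
Ksp = (2.115 × 10^-9)^3 × (1.41 × 10^-9)^2 = 1.88 x 10^-44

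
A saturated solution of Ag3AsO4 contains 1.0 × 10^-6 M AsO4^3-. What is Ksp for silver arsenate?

Ksp ≈ 2.7 x 10^-23

Ag3AsO4(s) ⇌ 3 Ag^+ + AsO4^3-
Stoichiometry gives [Ag^+] = (3/1)[AsO4^3-] = 3.00 × 10^-6 M.
Ksp = [Ag^+]^3[AsO4^3-]
Ksp = (3.00 × 10^-6)^3 × 1.0 x 10^-6 = 2.7 x 10^-23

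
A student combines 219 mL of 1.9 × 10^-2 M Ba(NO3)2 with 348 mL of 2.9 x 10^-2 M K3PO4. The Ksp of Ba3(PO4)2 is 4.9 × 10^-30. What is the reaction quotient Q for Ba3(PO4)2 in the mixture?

Q ≈ 1.3 × 10^-10

Total volume = 219 + 348 = 567 mL.
[Ba^2+] = 1.9 x 10^-2 × (219/567) = 7.34 × 10^-3 M
[PO4^3-] = 2.9 × 10^-2 × (348/567) = 1.78 × 10^-2 M
Ba3(PO4)2(s) <=> 3 Ba^2+(aq) + 2 PO4^3-(aq), so Q = [Ba^2+]^3[PO4^3-]^2
Q = (7.34 × 10^-3)^3(1.78 × 10^-2)^2 = 1.3 × 10^-10
Q > Ksp, so Ba3(PO4)2 will precipitate.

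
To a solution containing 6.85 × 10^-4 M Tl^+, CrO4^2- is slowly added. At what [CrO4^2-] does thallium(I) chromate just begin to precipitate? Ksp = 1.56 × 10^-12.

Tl2CrO4(s) <=> 2 Tl^+ + CrO4^2-
Ksp = [Tl^+]^2[CrO4^2-]
Precipitation begins when Q = Ksp. With [Tl^+] = 6.85 × 10^-4 M:
1.56 × 10^-12 = (6.85 × 10^-4)^2 × [CrO4^2-]
[CrO4^2-] = (1.56 × 10^-12 / 4.692 × 10^-7) = 3.32 × 10^-6 M

[CrO4^2-] ≈ 3.32e-6 M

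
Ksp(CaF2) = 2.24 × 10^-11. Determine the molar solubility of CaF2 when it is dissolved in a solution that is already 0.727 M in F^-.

CaF2(s) <=> Ca^2+ + 2 F^-
Ksp = [Ca^2+][F^-]^2
If s mol/L dissolves here, [Ca^2+] = s, [F^-] = 0.727 + 2s ≈ 0.727 (common-ion effect: F^- is already 0.727 M).
Ksp ≈ s × (0.727)^2
s = 4.24 × 10^-11 M
Check: 2s = 8.5 x 10^-11 ≪ 0.727, so the approximation is valid.

s ≈ 4.24 x 10^-11 M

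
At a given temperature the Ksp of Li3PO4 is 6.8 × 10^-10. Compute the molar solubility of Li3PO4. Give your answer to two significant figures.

s = 2.2 × 10^-3 M

Li3PO4(s) ⇌ 3 Li^+(aq) + PO4^3-(aq)
Ksp = [Li^+]^3[PO4^3-]
Let s = molar solubility. Then [Li^+] = 3s and [PO4^3-] = s.
Ksp = (3s)^3s = 27s^4
s = (6.8 × 10^-10 / 27)^(1/4) = 2.2 x 10^-3 M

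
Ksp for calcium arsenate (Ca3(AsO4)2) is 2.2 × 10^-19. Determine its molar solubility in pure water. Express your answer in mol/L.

Ca3(AsO4)2(s) ⇌ 3 Ca^2+(aq) + 2 AsO4^3-(aq)
Ksp = [Ca^2+]^3[AsO4^3-]^2
If s mol/L of Ca3(AsO4)2 dissolves, [Ca^2+] = 3s and [AsO4^3-] = 2s.
Substituting: Ksp = (3s)^3(2s)^2 = 108s^5
s^5 = 2.2 × 10^-19 / 108, so s = 7.3 × 10^-5 M

s ≈ 7.3 x 10^-5 M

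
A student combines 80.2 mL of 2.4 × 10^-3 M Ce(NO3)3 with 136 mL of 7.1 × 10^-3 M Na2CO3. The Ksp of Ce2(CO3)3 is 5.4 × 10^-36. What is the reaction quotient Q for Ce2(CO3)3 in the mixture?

Total volume = 80.2 + 136 = 216.2 mL.
[Ce^3+] = 2.4 × 10^-3 × (80.2/216.2) = 8.90 × 10^-4 M
[CO3^2-] = 7.1 × 10^-3 × (136/216.2) = 4.47 x 10^-3 M
Ce2(CO3)3(s) ⇌ 2 Ce^3+(aq) + 3 CO3^2-(aq), so Q = [Ce^3+]^2[CO3^2-]^3
Q = (8.90 × 10^-4)^2(4.47 × 10^-3)^3 = 7.1 × 10^-14
Q > Ksp, so Ce2(CO3)3 will precipitate.

7.1 × 10^-14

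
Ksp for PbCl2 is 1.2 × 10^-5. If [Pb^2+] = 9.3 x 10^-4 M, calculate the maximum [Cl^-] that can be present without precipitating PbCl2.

PbCl2(s) ⇌ Pb^2+ + 2 Cl^-
Ksp = [Pb^2+][Cl^-]^2
Precipitation begins when Q = Ksp. With [Pb^2+] = 9.3 x 10^-4 M:
1.2 × 10^-5 = (9.3 x 10^-4) × [Cl^-]^2
[Cl^-] = (1.2 × 10^-5 / 9.3 × 10^-4)^(1/2) = 1.1 × 10^-1 M

[Cl^-] = 1.1 × 10^-1 M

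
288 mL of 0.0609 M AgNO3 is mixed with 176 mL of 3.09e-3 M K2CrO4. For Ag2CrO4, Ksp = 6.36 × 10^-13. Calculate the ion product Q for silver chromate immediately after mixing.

Total volume = 288 + 176 = 464 mL.
[Ag^+] = 6.09 x 10^-2 × (288/464) = 3.780 x 10^-2 M
[CrO4^2-] = 3.09 x 10^-3 × (176/464) = 1.172 × 10^-3 M
Ag2CrO4(s) ⇌ 2 Ag^+(aq) + CrO4^2-(aq), so Q = [Ag^+]^2[CrO4^2-]
Q = (3.780 × 10^-2)^2(1.172 × 10^-3) = 1.67 × 10^-6
Q > Ksp, so Ag2CrO4 will precipitate.

Q = 1.67 x 10^-6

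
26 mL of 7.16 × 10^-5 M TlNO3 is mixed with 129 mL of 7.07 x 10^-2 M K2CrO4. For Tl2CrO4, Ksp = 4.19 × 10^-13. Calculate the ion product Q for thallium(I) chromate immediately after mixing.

Total volume = 26 + 129 = 155 mL.
[Tl^+] = 7.16 x 10^-5 × (26/155) = 1.201 × 10^-5 M
[CrO4^2-] = 7.07 × 10^-2 × (129/155) = 5.884 × 10^-2 M
Tl2CrO4(s) <=> 2 Tl^+ + CrO4^2-, so Q = [Tl^+]^2[CrO4^2-]
Q = (1.201 x 10^-5)^2(5.884 x 10^-2) = 8.49 x 10^-12
Q > Ksp, so Tl2CrO4 will precipitate.

Q = 8.49e-12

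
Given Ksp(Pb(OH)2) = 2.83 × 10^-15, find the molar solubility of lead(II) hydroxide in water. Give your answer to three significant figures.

s ≈ 8.91 × 10^-6 M

Pb(OH)2(s) <=> Pb^2+ + 2 OH^-
Ksp = [Pb^2+][OH^-]^2
With molar solubility s: [Pb^2+] = s, [OH^-] = 2s.
Ksp = s(2s)^2 = 4s^3
s^3 = 2.83 × 10^-15 / 4, so s = 8.91 × 10^-6 M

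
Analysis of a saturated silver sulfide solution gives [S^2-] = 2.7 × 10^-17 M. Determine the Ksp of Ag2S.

Ag2S(s) <=> 2 Ag^+ + S^2-
Stoichiometry gives [Ag^+] = (2/1)[S^2-] = 5.40 × 10^-17 M.
Ksp = [Ag^+]^2[S^2-]
Ksp = (5.40 x 10^-17)^2 × 2.7 × 10^-17 = 7.9 × 10^-50

Ksp = 7.9 × 10^-50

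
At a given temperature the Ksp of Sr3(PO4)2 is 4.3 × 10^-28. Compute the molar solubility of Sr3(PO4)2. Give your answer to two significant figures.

Sr3(PO4)2(s) ⇌ 3 Sr^2+ + 2 PO4^3-
Ksp = [Sr^2+]^3[PO4^3-]^2
With molar solubility s: [Sr^2+] = 3s, [PO4^3-] = 2s.
So Ksp = (3s)^3 × (2s)^2 = 108s^5
s^5 = 4.3 × 10^-28 / 108, so s = 1.3 × 10^-6 M

1.3 × 10^-6 M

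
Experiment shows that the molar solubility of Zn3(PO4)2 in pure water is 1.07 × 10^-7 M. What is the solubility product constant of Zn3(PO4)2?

Zn3(PO4)2(s) <=> 3 Zn^2+(aq) + 2 PO4^3-(aq)
Let s = molar solubility. Then [Zn^2+] = 3s and [PO4^3-] = 2s.
Ksp = [Zn^2+]^3[PO4^3-]^2
Substituting: Ksp = (3s)^3(2s)^2 = 108s^5
Ksp = 108 × (1.07 x 10^-7)^5 = 1.51 x 10^-33

Ksp ≈ 1.51 × 10^-33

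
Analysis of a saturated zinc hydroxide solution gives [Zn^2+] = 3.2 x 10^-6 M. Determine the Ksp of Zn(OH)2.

Zn(OH)2(s) ⇌ Zn^2+ + 2 OH^-
Stoichiometry gives [OH^-] = (2/1)[Zn^2+] = 6.40 × 10^-6 M.
Ksp = [Zn^2+][OH^-]^2
Ksp = 3.2 × 10^-6 × (6.40 x 10^-6)^2 = 1.3 × 10^-16

Ksp = 1.3e-16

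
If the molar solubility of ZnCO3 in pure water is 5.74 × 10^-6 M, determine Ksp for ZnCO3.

3.29 × 10^-11

ZnCO3(s) <=> Zn^2+(aq) + CO3^2-(aq)
Let s = molar solubility. Then [Zn^2+] = s and [CO3^2-] = s.
Ksp = [Zn^2+][CO3^2-]
Ksp = s × s = s^2
Ksp = (5.74 × 10^-6)^2 = 3.29 × 10^-11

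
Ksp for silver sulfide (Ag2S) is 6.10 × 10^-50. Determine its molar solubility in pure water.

Ag2S(s) <=> 2 Ag^+ + S^2-
Ksp = [Ag^+]^2[S^2-]
If s mol/L of Ag2S dissolves, [Ag^+] = 2s and [S^2-] = s.
So Ksp = (2s)^2 × s = 4s^3
s = (6.10 × 10^-50 / 4)^(1/3) = 2.48 × 10^-17 M

s = 2.48e-17 M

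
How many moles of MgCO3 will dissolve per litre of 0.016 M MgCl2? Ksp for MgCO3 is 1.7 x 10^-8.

s ≈ 1.1 × 10^-6 M

MgCO3(s) ⇌ Mg^2+(aq) + CO3^2-(aq)
Ksp = [Mg^2+][CO3^2-]
Let s be the molar solubility in this solution. [Mg^2+] = 0.016 + s ≈ 0.016, [CO3^2-] = s (common-ion effect: Mg^2+ is already 0.016 M).
Ksp ≈ 0.016 × s
s = 1.1 x 10^-6 M
Check: s = 1.1 × 10^-6 ≪ 0.016, so the approximation is valid.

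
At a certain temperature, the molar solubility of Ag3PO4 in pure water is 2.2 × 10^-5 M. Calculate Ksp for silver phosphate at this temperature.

Ksp = 6.3e-18

Ag3PO4(s) <=> 3 Ag^+ + PO4^3-
With molar solubility s: [Ag^+] = 3s, [PO4^3-] = s.
Ksp = [Ag^+]^3[PO4^3-]
Ksp = (3s)^3s = 27s^4
With s = 2.2 × 10^-5: Ksp = 6.3 × 10^-18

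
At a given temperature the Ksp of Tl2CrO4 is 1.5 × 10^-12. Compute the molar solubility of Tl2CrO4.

s ≈ 7.2e-5 M

Tl2CrO4(s) ⇌ 2 Tl^+ + CrO4^2-
Ksp = [Tl^+]^2[CrO4^2-]
For each mole of Tl2CrO4 that dissolves: [Tl^+] = 2s, [CrO4^2-] = s.
Ksp = (2s)^2s = 4s^3
s = (1.5 × 10^-12 / 4)^(1/3) = 7.2 × 10^-5 M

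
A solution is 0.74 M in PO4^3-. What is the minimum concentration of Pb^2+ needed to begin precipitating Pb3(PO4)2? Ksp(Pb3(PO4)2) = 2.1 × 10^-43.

Pb3(PO4)2(s) <=> 3 Pb^2+ + 2 PO4^3-
Ksp = [Pb^2+]^3[PO4^3-]^2
Precipitation begins when Q = Ksp. With [PO4^3-] = 0.74 M:
2.1 × 10^-43 = (0.74)^2 × [Pb^2+]^3
[Pb^2+] = (2.1 × 10^-43 / 5.48 × 10^-1)^(1/3) = 7.3 × 10^-15 M

[Pb^2+] = 7.3 × 10^-15 M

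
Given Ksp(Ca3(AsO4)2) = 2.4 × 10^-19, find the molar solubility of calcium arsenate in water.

Ca3(AsO4)2(s) ⇌ 3 Ca^2+(aq) + 2 AsO4^3-(aq)
Ksp = [Ca^2+]^3[AsO4^3-]^2
Let s = molar solubility. Then [Ca^2+] = 3s and [AsO4^3-] = 2s.
Ksp = (3s)^3(2s)^2 = 108s^5
Solving, s = (2.4 × 10^-19/108)^(1/5) = 7.4 × 10^-5 M

7.4 × 10^-5 M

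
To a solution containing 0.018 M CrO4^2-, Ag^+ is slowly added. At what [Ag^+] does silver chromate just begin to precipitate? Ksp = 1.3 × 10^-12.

[Ag^+] ≈ 8.5 × 10^-6 M

Ag2CrO4(s) <=> 2 Ag^+(aq) + CrO4^2-(aq)
Ksp = [Ag^+]^2[CrO4^2-]
Precipitation begins when Q = Ksp. With [CrO4^2-] = 0.018 M:
1.3 × 10^-12 = (0.018) × [Ag^+]^2
[Ag^+] = (1.3 × 10^-12 / 1.8 × 10^-2)^(1/2) = 8.5 × 10^-6 M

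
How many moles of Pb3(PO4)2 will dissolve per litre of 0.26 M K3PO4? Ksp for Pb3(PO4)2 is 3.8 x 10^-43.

Pb3(PO4)2(s) ⇌ 3 Pb^2+(aq) + 2 PO4^3-(aq)
Ksp = [Pb^2+]^3[PO4^3-]^2
Let s be the molar solubility in this solution. [Pb^2+] = 3s, [PO4^3-] = 0.26 + 2s ≈ 0.26 (since PO4^3- from K3PO4 dominates).
Ksp ≈ (3s)^3 × (0.26)^2
s = 5.9 × 10^-15 M
Check: 2s = 1.2 × 10^-14 ≪ 0.26, so the approximation is valid.

s = 5.9 × 10^-15 M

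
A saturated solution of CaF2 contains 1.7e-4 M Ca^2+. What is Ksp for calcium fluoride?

Ksp = 2.0 × 10^-11

CaF2(s) ⇌ Ca^2+ + 2 F^-
Stoichiometry gives [F^-] = (2/1)[Ca^2+] = 3.40 x 10^-4 M.
Ksp = [Ca^2+][F^-]^2
Ksp = 1.7 × 10^-4 × (3.40 x 10^-4)^2 = 2.0 × 10^-11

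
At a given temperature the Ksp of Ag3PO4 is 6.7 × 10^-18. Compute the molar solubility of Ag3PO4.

2.2e-5 M

Ag3PO4(s) ⇌ 3 Ag^+ + PO4^3-
Ksp = [Ag^+]^3[PO4^3-]
Let s = molar solubility. Then [Ag^+] = 3s and [PO4^3-] = s.
So Ksp = (3s)^3 × s = 27s^4
s^4 = 6.7 × 10^-18 / 27, so s = 2.2 × 10^-5 M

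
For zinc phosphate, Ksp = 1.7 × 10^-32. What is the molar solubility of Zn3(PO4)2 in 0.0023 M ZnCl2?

s ≈ 5.9 x 10^-13 M

Zn3(PO4)2(s) ⇌ 3 Zn^2+(aq) + 2 PO4^3-(aq)
Ksp = [Zn^2+]^3[PO4^3-]^2
Let s = moles of Zn3(PO4)2 that dissolve per litre. [Zn^2+] = 0.0023 + 3s ≈ 0.0023, [PO4^3-] = 2s (Ksp is small, so little additional dissolves).
Ksp ≈ (0.0023)^3 × (2s)^2
s = 5.9 × 10^-13 M
Check: 3s = 1.8 x 10^-12 ≪ 0.0023, so the approximation is valid.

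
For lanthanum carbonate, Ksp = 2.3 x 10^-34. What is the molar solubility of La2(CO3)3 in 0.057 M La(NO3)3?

s = 1.4 x 10^-11 M

La2(CO3)3(s) ⇌ 2 La^3+ + 3 CO3^2-
Ksp = [La^3+]^2[CO3^2-]^3
Let s = moles of La2(CO3)3 that dissolve per litre. [La^3+] = 0.057 + 2s ≈ 0.057, [CO3^2-] = 3s (Ksp is small, so little additional dissolves).
Ksp ≈ (0.057)^2 × (3s)^3
s = 1.4 × 10^-11 M
Check: 2s = 2.8 × 10^-11 ≪ 0.057, so the approximation is valid.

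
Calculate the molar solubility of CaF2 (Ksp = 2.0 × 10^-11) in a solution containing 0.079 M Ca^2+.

CaF2(s) ⇌ Ca^2+ + 2 F^-
Ksp = [Ca^2+][F^-]^2
Let s be the molar solubility in this solution. [Ca^2+] = 0.079 + s ≈ 0.079, [F^-] = 2s (since the Ca^2+ already present dominates).
Ksp ≈ 0.079 × (2s)^2
s = 8.0 × 10^-6 M
Check: s = 8.0 × 10^-6 ≪ 0.079, so the approximation is valid.

8.0e-6 M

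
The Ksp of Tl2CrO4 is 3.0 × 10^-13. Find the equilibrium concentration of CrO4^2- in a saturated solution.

Tl2CrO4(s) ⇌ 2 Tl^+ + CrO4^2-
Ksp = [Tl^+]^2[CrO4^2-]
With molar solubility s: [Tl^+] = 2s, [CrO4^2-] = s.
So Ksp = (2s)^2 × s = 4s^3
Solving, s = (3.0 × 10^-13/4)^(1/3) = 4.22 x 10^-5 M
[CrO4^2-] = s = 4.2 × 10^-5 M

[CrO4^2-] ≈ 4.2 x 10^-5 M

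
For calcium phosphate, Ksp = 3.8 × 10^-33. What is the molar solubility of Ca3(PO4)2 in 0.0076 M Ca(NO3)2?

s ≈ 4.7 x 10^-14 M

Ca3(PO4)2(s) <=> 3 Ca^2+ + 2 PO4^3-
Ksp = [Ca^2+]^3[PO4^3-]^2
Let s = moles of Ca3(PO4)2 that dissolve per litre. [Ca^2+] = 0.0076 + 3s ≈ 0.0076, [PO4^3-] = 2s (Ksp is small, so little additional dissolves).
Ksp ≈ (0.0076)^3 × (2s)^2
s = 4.7 x 10^-14 M
Check: 3s = 1.4 x 10^-13 ≪ 0.0076, so the approximation is valid.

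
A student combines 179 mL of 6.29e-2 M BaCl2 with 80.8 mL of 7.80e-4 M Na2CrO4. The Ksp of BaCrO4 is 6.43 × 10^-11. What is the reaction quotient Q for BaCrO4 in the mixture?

Total volume = 179 + 80.8 = 259.8 mL.
[Ba^2+] = 6.29 x 10^-2 × (179/259.8) = 4.334 × 10^-2 M
[CrO4^2-] = 7.80 × 10^-4 × (80.8/259.8) = 2.426 × 10^-4 M
BaCrO4(s) ⇌ Ba^2+ + CrO4^2-, so Q = [Ba^2+][CrO4^2-]
Q = (4.334 × 10^-2)(2.426 × 10^-4) = 1.05 x 10^-5
Q > Ksp, so BaCrO4 will precipitate.

Q = 1.05 x 10^-5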